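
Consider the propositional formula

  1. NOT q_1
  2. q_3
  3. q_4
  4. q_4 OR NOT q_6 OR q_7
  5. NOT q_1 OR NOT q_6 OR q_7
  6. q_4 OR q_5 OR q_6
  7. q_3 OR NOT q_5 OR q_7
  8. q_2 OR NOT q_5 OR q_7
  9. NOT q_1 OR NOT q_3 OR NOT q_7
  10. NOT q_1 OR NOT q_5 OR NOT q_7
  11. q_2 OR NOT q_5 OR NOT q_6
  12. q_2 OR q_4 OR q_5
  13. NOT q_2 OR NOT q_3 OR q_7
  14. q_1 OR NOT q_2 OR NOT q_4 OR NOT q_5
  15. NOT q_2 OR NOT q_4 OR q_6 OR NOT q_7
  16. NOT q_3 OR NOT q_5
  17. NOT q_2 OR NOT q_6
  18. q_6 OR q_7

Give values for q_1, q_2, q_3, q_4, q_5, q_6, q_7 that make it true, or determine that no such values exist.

q_1: False, q_2: False, q_3: True, q_4: True, q_5: False, q_6: False, q_7: True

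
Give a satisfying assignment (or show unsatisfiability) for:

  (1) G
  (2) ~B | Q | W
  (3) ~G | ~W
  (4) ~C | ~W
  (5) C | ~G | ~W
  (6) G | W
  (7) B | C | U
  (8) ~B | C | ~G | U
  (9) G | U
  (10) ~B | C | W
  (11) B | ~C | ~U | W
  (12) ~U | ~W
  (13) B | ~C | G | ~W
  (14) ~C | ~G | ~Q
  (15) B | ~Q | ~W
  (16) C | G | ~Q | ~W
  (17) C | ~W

Unit clause (G) forces G = True.
In (~G | ~W) only ~W is left, so W = False.
Set Q = False.
  then (~B | Q | W) forces B = False.
Set U = False.
  then (B | C | U) forces C = True.
All clauses satisfied.

Q: False, B: False, U: False, C: True, G: True, W: False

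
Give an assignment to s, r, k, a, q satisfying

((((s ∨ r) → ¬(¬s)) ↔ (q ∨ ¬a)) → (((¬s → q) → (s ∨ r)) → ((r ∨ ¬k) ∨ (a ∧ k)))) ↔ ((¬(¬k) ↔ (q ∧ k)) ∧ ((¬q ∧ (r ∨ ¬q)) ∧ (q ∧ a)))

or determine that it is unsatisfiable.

s: True; r: False; k: True; a: False; q: True

  ((((s ∨ r) → ¬(¬s)) ↔ (q ∨ ¬a)) → (((¬s → q) → (s ∨ r)) → ((r ∨ ¬k) ∨ (a ∧ k)))) ↔ ((¬(¬k) ↔ (q ∧ k)) ∧ ((¬q ∧ (r ∨ ¬q)) ∧ (q ∧ a))) = True
    (((s ∨ r) → ¬(¬s)) ↔ (q ∨ ¬a)) → (((¬s → q) → (s ∨ r)) → ((r ∨ ¬k) ∨ (a ∧ k))) = False
      ((s ∨ r) → ¬(¬s)) ↔ (q ∨ ¬a) = True
        (s ∨ r) → ¬(¬s) = True
          s ∨ r = True
          ¬(¬s) = True
            ¬s = False
        q ∨ ¬a = True
          ¬a = True
      ((¬s → q) → (s ∨ r)) → ((r ∨ ¬k) ∨ (a ∧ k)) = False
        (¬s → q) → (s ∨ r) = True
          ¬s → q = True
            ¬s = False
          s ∨ r = True
        (r ∨ ¬k) ∨ (a ∧ k) = False
          r ∨ ¬k = False
            ¬k = False
          a ∧ k = False
    (¬(¬k) ↔ (q ∧ k)) ∧ ((¬q ∧ (r ∨ ¬q)) ∧ (q ∧ a)) = False
      ¬(¬k) ↔ (q ∧ k) = True
        ¬(¬k) = True
          ¬k = False
        q ∧ k = True
      (¬q ∧ (r ∨ ¬q)) ∧ (q ∧ a) = False
        ¬q ∧ (r ∨ ¬q) = False
          ¬q = False
          r ∨ ¬q = False
            ¬q = False
        q ∧ a = False
The formula evaluates to True.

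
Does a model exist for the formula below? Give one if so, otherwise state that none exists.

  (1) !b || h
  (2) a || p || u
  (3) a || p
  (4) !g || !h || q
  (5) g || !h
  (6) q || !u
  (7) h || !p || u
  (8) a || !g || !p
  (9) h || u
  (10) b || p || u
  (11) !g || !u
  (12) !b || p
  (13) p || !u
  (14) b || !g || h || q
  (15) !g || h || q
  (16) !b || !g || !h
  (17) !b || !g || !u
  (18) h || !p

Set q = True.
Try u = True:
  (!g || !u) forces g = False.
  (g || !h) forces h = False.
  (!b || h) forces b = False.
  (p || !u) forces p = True.
  clause (h || !p) is falsified — backtrack.
So u = False.
  then (h || u) forces h = True.
  then (g || !h) forces g = True.
  then (!b || !g || !h) forces b = False.
  then (b || p || u) forces p = True.
  then (a || !g || !p) forces a = True.
All clauses satisfied.

q=T, u=F, g=T, a=T, p=T, h=T, b=F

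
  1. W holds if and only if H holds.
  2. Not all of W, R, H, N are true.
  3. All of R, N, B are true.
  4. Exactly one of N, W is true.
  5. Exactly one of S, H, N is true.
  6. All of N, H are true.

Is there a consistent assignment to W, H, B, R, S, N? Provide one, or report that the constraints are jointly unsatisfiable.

Case H = True:
  (1) with H=T forces W = True.
  (3) forces R = True.
  (2) with W=T, R=T, H=T forces N = False.
  Constraint (3) is violated (N=F) — contradiction.
Case H = False:
  Constraint (6) is violated (H=F) — contradiction.
Both cases fail — unsatisfiable.

Unsatisfiable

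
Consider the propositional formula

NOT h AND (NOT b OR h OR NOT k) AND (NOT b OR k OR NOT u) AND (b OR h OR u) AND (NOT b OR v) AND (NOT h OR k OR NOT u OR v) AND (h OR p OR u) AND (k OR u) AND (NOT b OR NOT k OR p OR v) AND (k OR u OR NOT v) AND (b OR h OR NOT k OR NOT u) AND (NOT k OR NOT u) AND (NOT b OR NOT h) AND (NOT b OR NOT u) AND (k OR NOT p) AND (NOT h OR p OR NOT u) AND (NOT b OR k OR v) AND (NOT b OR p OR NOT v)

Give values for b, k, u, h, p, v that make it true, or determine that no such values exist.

b = False; k = False; u = True; h = False; p = False; v = True

Unit clause (NOT h) forces h = False.
Try b = True:
  (NOT b OR h OR NOT k) forces k = False.
  (NOT b OR k OR NOT u) forces u = False.
  clause (k OR u) is falsified — backtrack.
So b = False.
  then (b OR h OR u) forces u = True.
  then (b OR h OR NOT k OR NOT u) forces k = False.
  then (k OR NOT p) forces p = False.
Set v = True.
All clauses satisfied.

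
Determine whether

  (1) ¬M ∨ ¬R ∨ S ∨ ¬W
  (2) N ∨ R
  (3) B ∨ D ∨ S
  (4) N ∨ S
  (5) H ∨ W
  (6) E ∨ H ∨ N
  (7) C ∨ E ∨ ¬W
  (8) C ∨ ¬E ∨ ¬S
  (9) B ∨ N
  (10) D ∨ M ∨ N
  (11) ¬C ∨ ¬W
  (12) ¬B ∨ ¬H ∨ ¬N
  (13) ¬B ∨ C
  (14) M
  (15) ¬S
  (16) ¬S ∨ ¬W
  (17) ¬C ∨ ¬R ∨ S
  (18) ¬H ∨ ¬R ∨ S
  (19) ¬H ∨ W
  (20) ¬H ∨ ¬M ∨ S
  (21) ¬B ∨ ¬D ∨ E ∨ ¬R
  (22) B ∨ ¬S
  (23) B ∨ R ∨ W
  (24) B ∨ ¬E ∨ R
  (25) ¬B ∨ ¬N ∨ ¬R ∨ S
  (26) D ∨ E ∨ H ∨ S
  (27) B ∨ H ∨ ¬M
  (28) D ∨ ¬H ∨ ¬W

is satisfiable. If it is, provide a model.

The formula is unsatisfiable.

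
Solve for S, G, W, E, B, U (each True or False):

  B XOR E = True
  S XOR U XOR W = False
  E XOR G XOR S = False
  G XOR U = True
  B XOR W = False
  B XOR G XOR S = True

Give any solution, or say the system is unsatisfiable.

S = True, G = True, W = True, E = False, B = True, U = False

B XOR E = T XOR F = True ✓
S XOR U XOR W = T XOR F XOR T = False ✓
E XOR G XOR S = F XOR T XOR T = False ✓
G XOR U = T XOR F = True ✓
B XOR W = T XOR T = False ✓
B XOR G XOR S = T XOR T XOR T = True ✓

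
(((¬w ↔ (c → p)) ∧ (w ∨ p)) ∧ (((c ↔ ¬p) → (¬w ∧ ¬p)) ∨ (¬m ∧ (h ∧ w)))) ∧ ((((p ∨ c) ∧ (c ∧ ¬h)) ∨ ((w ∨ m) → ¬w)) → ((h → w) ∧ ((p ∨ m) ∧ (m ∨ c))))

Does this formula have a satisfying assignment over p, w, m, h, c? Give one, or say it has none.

p = True; w = False; m = True; h = False; c = True

  ((¬w ↔ (c → p)) ∧ (w ∨ p)) ∧ (((c ↔ ¬p) → (¬w ∧ ¬p)) ∨ (¬m ∧ (h ∧ w))) = True
    (¬w ↔ (c → p)) ∧ (w ∨ p) = True
      ¬w ↔ (c → p) = True
        ¬w = True
        c → p = True
      w ∨ p = True
    ((c ↔ ¬p) → (¬w ∧ ¬p)) ∨ (¬m ∧ (h ∧ w)) = True
      (c ↔ ¬p) → (¬w ∧ ¬p) = True
        c ↔ ¬p = False
          ¬p = False
        ¬w ∧ ¬p = False
          ¬w = True
          ¬p = False
      ¬m ∧ (h ∧ w) = False
        ¬m = False
        h ∧ w = False
  (((p ∨ c) ∧ (c ∧ ¬h)) ∨ ((w ∨ m) → ¬w)) → ((h → w) ∧ ((p ∨ m) ∧ (m ∨ c))) = True
    ((p ∨ c) ∧ (c ∧ ¬h)) ∨ ((w ∨ m) → ¬w) = True
      (p ∨ c) ∧ (c ∧ ¬h) = True
        p ∨ c = True
        c ∧ ¬h = True
          ¬h = True
      (w ∨ m) → ¬w = True
        w ∨ m = True
        ¬w = True
    (h → w) ∧ ((p ∨ m) ∧ (m ∨ c)) = True
      h → w = True
      (p ∨ m) ∧ (m ∨ c) = True
        p ∨ m = True
        m ∨ c = True
Both conjuncts True, so the formula holds.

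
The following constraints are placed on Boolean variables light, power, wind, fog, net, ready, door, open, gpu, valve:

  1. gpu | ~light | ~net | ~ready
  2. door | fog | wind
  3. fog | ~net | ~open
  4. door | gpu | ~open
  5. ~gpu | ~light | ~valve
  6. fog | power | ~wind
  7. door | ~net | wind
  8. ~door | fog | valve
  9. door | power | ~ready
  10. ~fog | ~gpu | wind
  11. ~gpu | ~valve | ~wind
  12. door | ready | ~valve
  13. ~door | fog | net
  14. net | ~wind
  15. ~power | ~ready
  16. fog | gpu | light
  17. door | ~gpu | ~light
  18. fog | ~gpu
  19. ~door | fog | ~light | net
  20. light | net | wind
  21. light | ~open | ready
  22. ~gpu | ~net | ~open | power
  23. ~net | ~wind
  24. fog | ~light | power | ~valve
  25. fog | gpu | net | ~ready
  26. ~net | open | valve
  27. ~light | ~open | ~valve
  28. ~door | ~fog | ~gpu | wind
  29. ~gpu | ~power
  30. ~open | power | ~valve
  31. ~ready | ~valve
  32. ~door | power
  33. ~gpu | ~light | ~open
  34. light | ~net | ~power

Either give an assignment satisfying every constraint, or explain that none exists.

Set light = True.
Set power = True.
  then (~power | ~ready) forces ready = False.
  then (~gpu | ~power) forces gpu = False.
Try wind = True:
  (net | ~wind) forces net = True.
  clause (~net | ~wind) is falsified — backtrack.
So wind = False.
Set fog = True.
Set net = False.
Set door = True.
Set open = False.
Set valve = False.
All clauses satisfied.

light=T, power=T, wind=F, fog=T, net=F, ready=F, door=T, open=F, gpu=F, valve=F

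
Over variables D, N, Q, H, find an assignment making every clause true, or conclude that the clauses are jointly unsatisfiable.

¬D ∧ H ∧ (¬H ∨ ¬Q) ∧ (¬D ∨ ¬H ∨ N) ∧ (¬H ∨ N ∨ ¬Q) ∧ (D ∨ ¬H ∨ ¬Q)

D = False, N = False, Q = False, H = True

Unit clause (¬D) forces D = False.
Unit clause (H) forces H = True.
In (¬H ∨ ¬Q) only ¬Q is left, so Q = False.
Set N = False.
Check each clause:
  (¬D): ¬D holds.
  (H): H holds.
  (¬H ∨ ¬Q): ¬Q holds.
  (¬D ∨ ¬H ∨ N): ¬D holds.
  (¬H ∨ N ∨ ¬Q): ¬Q holds.
  (D ∨ ¬H ∨ ¬Q): ¬Q holds.
All clauses satisfied.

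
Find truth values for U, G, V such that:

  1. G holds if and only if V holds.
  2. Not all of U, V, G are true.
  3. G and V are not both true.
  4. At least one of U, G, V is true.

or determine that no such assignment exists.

U = True, G = False, V = False

  (1) G=F, V=F — same ✓
  (2) {U, V, G}: 1/3 true — not all ✓
  (3) G=F, V=F — not both ✓
  (4) {U, G, V}: 1 true — at least one ✓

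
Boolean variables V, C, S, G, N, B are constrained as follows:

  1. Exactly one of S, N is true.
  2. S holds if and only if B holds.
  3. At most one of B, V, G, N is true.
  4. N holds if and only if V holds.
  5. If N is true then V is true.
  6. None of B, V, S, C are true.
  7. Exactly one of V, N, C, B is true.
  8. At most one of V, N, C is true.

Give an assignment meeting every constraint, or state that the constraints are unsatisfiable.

Case V = True:
  Constraint (6) is violated (V=T) — contradiction.
Case V = False:
  (4) with V=F forces N = False.
  (1) with N=F forces S = True.
  Constraint (6) is violated (S=T) — contradiction.
Both cases fail — unsatisfiable.

Unsatisfiable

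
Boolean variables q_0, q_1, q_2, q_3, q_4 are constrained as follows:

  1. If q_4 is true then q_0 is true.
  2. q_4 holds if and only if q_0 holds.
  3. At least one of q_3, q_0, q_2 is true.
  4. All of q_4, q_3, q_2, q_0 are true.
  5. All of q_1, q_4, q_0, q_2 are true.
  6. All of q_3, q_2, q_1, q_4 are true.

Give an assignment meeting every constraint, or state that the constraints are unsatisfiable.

q_0 = True, q_1 = True, q_2 = True, q_3 = True, q_4 = True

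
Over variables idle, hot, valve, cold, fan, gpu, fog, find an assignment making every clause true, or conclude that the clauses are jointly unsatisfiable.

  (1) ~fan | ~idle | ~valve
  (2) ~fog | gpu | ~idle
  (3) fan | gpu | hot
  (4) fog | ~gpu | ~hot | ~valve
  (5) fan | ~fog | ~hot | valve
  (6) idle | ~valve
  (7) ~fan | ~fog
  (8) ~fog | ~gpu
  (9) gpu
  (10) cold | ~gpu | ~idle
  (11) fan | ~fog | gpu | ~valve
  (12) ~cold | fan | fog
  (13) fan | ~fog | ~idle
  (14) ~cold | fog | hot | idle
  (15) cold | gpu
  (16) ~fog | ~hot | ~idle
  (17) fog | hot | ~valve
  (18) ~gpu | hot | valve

idle: False; hot: True; valve: False; cold: False; fan: False; gpu: True; fog: False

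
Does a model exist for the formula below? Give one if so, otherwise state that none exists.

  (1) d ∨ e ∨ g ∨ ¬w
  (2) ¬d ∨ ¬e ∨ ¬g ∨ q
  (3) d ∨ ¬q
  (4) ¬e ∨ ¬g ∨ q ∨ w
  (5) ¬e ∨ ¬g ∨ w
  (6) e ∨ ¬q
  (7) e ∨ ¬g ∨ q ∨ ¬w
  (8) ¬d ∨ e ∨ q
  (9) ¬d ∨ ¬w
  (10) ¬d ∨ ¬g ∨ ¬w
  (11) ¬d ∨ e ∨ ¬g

d = False; g = False; w = False; e = True; q = False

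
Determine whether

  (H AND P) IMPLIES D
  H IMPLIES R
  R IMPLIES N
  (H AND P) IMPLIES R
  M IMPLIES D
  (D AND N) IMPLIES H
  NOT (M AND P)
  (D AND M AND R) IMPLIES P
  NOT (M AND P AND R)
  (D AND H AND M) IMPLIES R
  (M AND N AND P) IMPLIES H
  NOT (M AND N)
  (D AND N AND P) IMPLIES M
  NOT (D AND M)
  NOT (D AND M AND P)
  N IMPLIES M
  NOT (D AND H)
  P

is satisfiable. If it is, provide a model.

R: False, P: True, D: True, M: False, H: False, N: False

Unit clause (P) forces P = True.
In (NOT M OR NOT P) only NOT M is left, so M = False.
In (M OR NOT N) only NOT N is left, so N = False.
In (N OR NOT R) only NOT R is left, so R = False.
In (NOT H OR R) only NOT H is left, so H = False.
Set D = True.
All clauses satisfied.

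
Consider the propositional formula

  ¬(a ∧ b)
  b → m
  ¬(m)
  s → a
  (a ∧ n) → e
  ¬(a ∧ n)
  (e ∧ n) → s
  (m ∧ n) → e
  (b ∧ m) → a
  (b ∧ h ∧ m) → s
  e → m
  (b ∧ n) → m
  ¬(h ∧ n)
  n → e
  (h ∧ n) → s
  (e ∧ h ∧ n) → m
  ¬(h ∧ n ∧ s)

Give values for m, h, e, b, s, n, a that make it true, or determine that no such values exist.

Unit clause (¬m) forces m = False.
In (¬e ∨ m) only ¬e is left, so e = False.
In (¬b ∨ m) only ¬b is left, so b = False.
In (e ∨ ¬n) only ¬n is left, so n = False.
Set h = False.
Set s = False.
Set a = True.
All clauses satisfied.

m = False, h = False, e = False, b = False, s = False, n = False, a = True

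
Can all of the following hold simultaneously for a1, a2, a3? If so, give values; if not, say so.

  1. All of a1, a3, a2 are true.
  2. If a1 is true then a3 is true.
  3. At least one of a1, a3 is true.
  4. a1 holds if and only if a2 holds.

a1: True, a2: True, a3: True

  (1) {a1, a3, a2}: all 3 true ✓
  (2) a1=T ⇒ a3: T ✓
  (3) {a1, a3}: 2 true — at least one ✓
  (4) a1=T, a2=T — same ✓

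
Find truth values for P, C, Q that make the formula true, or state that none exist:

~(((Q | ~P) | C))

P = True, C = False, Q = False

  ~(((Q | ~P) | C)) = True
    (Q | ~P) | C = False
      Q | ~P = False
        ~P = False
The formula evaluates to True.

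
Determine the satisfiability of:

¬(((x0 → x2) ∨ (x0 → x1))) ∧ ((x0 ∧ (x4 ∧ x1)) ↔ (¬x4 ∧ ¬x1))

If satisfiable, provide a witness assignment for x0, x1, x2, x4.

x0 = True, x1 = False, x2 = False, x4 = True

  ¬(((x0 → x2) ∨ (x0 → x1))) = True
    (x0 → x2) ∨ (x0 → x1) = False
      x0 → x2 = False
      x0 → x1 = False
  (x0 ∧ (x4 ∧ x1)) ↔ (¬x4 ∧ ¬x1) = True
    x0 ∧ (x4 ∧ x1) = False
      x4 ∧ x1 = False
    ¬x4 ∧ ¬x1 = False
      ¬x4 = False
      ¬x1 = True
Both conjuncts True, so the formula holds.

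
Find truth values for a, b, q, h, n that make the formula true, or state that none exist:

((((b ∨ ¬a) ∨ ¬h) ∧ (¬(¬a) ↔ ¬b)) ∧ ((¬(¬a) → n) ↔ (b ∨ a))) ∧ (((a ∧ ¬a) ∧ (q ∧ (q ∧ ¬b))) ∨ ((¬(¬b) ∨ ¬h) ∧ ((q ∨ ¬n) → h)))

a: False; b: True; q: False; h: True; n: True

  (((b ∨ ¬a) ∨ ¬h) ∧ (¬(¬a) ↔ ¬b)) ∧ ((¬(¬a) → n) ↔ (b ∨ a)) = True
    ((b ∨ ¬a) ∨ ¬h) ∧ (¬(¬a) ↔ ¬b) = True
      (b ∨ ¬a) ∨ ¬h = True
        b ∨ ¬a = True
          ¬a = True
        ¬h = False
      ¬(¬a) ↔ ¬b = True
        ¬(¬a) = False
          ¬a = True
        ¬b = False
    (¬(¬a) → n) ↔ (b ∨ a) = True
      ¬(¬a) → n = True
        ¬(¬a) = False
          ¬a = True
      b ∨ a = True
  ((a ∧ ¬a) ∧ (q ∧ (q ∧ ¬b))) ∨ ((¬(¬b) ∨ ¬h) ∧ ((q ∨ ¬n) → h)) = True
    (a ∧ ¬a) ∧ (q ∧ (q ∧ ¬b)) = False
      a ∧ ¬a = False
        ¬a = True
      q ∧ (q ∧ ¬b) = False
        q ∧ ¬b = False
          ¬b = False
    (¬(¬b) ∨ ¬h) ∧ ((q ∨ ¬n) → h) = True
      ¬(¬b) ∨ ¬h = True
        ¬(¬b) = True
          ¬b = False
        ¬h = False
      (q ∨ ¬n) → h = True
        q ∨ ¬n = False
          ¬n = False
Both conjuncts True, so the formula holds.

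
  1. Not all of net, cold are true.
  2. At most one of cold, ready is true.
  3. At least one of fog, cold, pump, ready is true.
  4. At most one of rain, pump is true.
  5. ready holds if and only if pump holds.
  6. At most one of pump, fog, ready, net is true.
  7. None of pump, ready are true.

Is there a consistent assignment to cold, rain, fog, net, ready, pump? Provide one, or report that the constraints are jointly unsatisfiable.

cold = False, rain = True, fog = True, net = False, ready = False, pump = False

  (1) {net, cold}: 0/2 true — not all ✓
  (2) {cold, ready}: 0 true — at most one ✓
  (3) {fog, cold, pump, ready}: 1 true — at least one ✓
  (4) {rain, pump}: 1 true — at most one ✓
  (5) ready=F, pump=F — same ✓
  (6) {pump, fog, ready, net}: 1 true — at most one ✓
  (7) {pump, ready}: 0 true — none ✓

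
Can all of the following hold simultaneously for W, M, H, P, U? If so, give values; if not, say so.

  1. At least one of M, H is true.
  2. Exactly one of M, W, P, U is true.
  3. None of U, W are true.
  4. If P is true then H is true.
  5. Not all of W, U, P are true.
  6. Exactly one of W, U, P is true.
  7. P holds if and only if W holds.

Unsatisfiable — no assignment works.

Case W = True:
  Constraint (3) is violated (W=T) — contradiction.
Case W = False:
  (3) forces U = False.
  (6) with W=F, U=F forces P = True.
  Constraint (7) is violated (P=T, W=F) — contradiction.
Both cases fail — unsatisfiable.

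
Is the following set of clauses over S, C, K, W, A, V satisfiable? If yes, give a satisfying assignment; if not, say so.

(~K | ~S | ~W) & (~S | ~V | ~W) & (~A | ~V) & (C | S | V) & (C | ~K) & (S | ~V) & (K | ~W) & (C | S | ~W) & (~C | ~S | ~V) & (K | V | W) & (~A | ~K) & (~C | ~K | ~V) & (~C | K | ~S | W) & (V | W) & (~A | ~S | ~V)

S = False, C = True, K = True, W = True, A = False, V = False

Set S = False.
  then (S | ~V) forces V = False.
  then (V | W) forces W = True.
  then (C | S | V) forces C = True.
  then (K | ~W) forces K = True.
  then (~A | ~K) forces A = False.
All clauses satisfied.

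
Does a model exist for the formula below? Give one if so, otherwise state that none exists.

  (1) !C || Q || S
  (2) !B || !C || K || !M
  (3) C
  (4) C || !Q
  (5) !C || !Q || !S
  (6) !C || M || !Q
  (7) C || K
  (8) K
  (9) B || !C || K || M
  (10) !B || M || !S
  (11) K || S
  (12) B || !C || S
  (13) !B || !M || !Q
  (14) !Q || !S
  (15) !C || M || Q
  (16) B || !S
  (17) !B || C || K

Unit clause (C) forces C = True.
Unit clause (K) forces K = True.
Try Q = True:
  (!C || !Q || !S) forces S = False.
  (!C || M || !Q) forces M = True.
  (B || !C || S) forces B = True.
  clause (!B || !M || !Q) is falsified — backtrack.
So Q = False.
  then (!C || Q || S) forces S = True.
  then (!C || M || Q) forces M = True.
  then (B || !S) forces B = True.
All clauses satisfied.

K = True; Q = False; C = True; S = True; M = True; B = True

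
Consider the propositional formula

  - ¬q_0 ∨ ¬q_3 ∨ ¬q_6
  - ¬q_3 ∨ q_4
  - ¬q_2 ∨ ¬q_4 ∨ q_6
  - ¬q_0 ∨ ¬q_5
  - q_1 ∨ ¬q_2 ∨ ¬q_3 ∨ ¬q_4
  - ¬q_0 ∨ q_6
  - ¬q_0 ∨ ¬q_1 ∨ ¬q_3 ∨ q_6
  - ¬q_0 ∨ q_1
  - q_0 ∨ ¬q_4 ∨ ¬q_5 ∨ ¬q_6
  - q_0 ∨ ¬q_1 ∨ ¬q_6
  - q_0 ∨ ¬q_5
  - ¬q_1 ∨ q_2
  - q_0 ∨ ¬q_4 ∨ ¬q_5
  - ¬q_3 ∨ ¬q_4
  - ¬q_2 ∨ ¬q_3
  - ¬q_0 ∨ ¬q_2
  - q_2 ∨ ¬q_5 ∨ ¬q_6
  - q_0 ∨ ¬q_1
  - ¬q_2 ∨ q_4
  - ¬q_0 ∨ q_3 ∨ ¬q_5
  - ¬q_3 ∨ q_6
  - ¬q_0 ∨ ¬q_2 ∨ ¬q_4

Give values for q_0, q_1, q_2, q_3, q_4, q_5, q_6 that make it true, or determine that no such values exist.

q_0=F, q_1=F, q_2=T, q_3=F, q_4=T, q_5=F, q_6=T

Set q_0 = False.
  then (q_0 ∨ ¬q_5) forces q_5 = False.
  then (q_0 ∨ ¬q_1) forces q_1 = False.
Set q_2 = True.
  then (¬q_2 ∨ ¬q_3) forces q_3 = False.
  then (¬q_2 ∨ q_4) forces q_4 = True.
  then (¬q_2 ∨ ¬q_4 ∨ q_6) forces q_6 = True.
All clauses satisfied.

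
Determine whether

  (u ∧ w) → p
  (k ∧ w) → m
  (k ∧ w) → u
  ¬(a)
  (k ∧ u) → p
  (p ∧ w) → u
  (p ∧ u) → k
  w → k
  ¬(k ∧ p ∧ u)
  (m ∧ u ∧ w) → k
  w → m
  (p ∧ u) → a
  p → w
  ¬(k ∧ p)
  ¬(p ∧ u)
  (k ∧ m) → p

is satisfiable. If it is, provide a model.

Unit clause (¬a) forces a = False.
Set m = False.
  then (m ∨ ¬w) forces w = False.
  then (¬p ∨ w) forces p = False.
Set u = False.
Set k = False.
All clauses satisfied.

m: False; u: False; k: False; a: False; w: False; p: False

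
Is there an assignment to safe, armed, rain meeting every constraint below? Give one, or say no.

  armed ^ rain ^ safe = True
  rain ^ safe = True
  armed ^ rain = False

safe = True, armed = False, rain = False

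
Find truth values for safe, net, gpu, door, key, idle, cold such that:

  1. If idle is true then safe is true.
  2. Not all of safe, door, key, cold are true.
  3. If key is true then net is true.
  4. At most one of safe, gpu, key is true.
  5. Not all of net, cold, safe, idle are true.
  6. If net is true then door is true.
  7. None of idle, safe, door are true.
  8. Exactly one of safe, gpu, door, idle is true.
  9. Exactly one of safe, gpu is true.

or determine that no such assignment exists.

safe=F, net=F, gpu=T, door=F, key=F, idle=F, cold=F

  (1) idle=F ⇒ safe: vacuous ✓
  (2) {safe, door, key, cold}: 0/4 true — not all ✓
  (3) key=F ⇒ net: vacuous ✓
  (4) {safe, gpu, key}: 1 true — at most one ✓
  (5) {net, cold, safe, idle}: 0/4 true — not all ✓
  (6) net=F ⇒ door: vacuous ✓
  (7) {idle, safe, door}: 0 true — none ✓
  (8) {safe, gpu, door, idle}: 1 true — exactly one ✓
  (9) {safe, gpu}: 1 true — exactly one ✓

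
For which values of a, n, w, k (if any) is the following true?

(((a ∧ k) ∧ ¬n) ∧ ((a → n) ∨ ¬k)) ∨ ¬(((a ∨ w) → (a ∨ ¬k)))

a: False, n: False, w: True, k: True

  (((a ∧ k) ∧ ¬n) ∧ ((a → n) ∨ ¬k)) ∨ ¬(((a ∨ w) → (a ∨ ¬k))) = True
    ((a ∧ k) ∧ ¬n) ∧ ((a → n) ∨ ¬k) = False
      (a ∧ k) ∧ ¬n = False
        a ∧ k = False
        ¬n = True
      (a → n) ∨ ¬k = True
        a → n = True
        ¬k = False
    ¬(((a ∨ w) → (a ∨ ¬k))) = True
      (a ∨ w) → (a ∨ ¬k) = False
        a ∨ w = True
        a ∨ ¬k = False
          ¬k = False
The formula evaluates to True.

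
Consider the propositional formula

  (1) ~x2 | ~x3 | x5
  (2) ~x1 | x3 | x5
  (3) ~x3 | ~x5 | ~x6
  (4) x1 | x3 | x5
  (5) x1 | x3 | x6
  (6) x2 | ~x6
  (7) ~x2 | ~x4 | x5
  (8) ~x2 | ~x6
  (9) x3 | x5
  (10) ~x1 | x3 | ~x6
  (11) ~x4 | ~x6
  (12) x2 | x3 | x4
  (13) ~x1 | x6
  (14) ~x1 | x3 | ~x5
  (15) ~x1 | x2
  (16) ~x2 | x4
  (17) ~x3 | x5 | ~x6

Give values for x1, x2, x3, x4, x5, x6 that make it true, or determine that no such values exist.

x1 = False, x2 = True, x3 = True, x4 = True, x5 = True, x6 = False

Try x1 = True:
  (~x1 | x6) forces x6 = True.
  (x2 | ~x6) forces x2 = True.
  clause (~x2 | ~x6) is falsified — backtrack.
So x1 = False.
Set x2 = True.
  then (~x2 | ~x6) forces x6 = False.
  then (~x2 | x4) forces x4 = True.
  then (x1 | x3 | x6) forces x3 = True.
  then (~x2 | ~x4 | x5) forces x5 = True.
All clauses satisfied.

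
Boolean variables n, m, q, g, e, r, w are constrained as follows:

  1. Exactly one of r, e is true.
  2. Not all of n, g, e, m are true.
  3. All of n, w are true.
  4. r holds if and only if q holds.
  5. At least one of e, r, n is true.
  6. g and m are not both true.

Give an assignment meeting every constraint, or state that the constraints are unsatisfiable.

n = True, m = False, q = False, g = False, e = True, r = False, w = True

  (1) {r, e}: 1 true — exactly one ✓
  (2) {n, g, e, m}: 2/4 true — not all ✓
  (3) {n, w}: all 2 true ✓
  (4) r=F, q=F — same ✓
  (5) {e, r, n}: 2 true — at least one ✓
  (6) g=F, m=F — not both ✓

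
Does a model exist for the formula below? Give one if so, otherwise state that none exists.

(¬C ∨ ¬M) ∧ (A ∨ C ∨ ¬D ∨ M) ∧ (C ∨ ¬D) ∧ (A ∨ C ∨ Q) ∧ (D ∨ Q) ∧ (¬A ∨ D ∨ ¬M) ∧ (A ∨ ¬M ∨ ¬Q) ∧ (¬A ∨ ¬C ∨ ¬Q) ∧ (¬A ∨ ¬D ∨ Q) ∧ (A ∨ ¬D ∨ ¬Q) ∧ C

C: True, A: False, M: False, Q: True, D: False

Unit clause (C) forces C = True.
In (¬C ∨ ¬M) only ¬M is left, so M = False.
Try A = True:
  (¬A ∨ ¬C ∨ ¬Q) forces Q = False.
  (D ∨ Q) forces D = True.
  clause (¬A ∨ ¬D ∨ Q) is falsified — backtrack.
So A = False.
Set Q = True.
  then (A ∨ ¬D ∨ ¬Q) forces D = False.
All clauses satisfied.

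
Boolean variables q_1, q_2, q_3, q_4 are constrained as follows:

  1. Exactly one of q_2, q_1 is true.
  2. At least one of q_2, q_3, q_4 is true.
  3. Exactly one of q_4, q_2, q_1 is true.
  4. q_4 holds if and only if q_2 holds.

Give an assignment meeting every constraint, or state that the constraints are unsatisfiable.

q_1: True, q_2: False, q_3: True, q_4: False

  (1) {q_2, q_1}: 1 true — exactly one ✓
  (2) {q_2, q_3, q_4}: 1 true — at least one ✓
  (3) {q_4, q_2, q_1}: 1 true — exactly one ✓
  (4) q_4=F, q_2=F — same ✓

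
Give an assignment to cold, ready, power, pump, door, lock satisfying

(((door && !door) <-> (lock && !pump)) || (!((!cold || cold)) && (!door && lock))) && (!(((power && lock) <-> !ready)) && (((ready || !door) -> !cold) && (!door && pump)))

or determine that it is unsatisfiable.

cold: False, ready: False, power: False, pump: True, door: False, lock: True

  ((door && !door) <-> (lock && !pump)) || (!((!cold || cold)) && (!door && lock)) = True
    (door && !door) <-> (lock && !pump) = True
      door && !door = False
        !door = True
      lock && !pump = False
        !pump = False
    !((!cold || cold)) && (!door && lock) = False
      !((!cold || cold)) = False
        !cold || cold = True
          !cold = True
      !door && lock = True
        !door = True
  !(((power && lock) <-> !ready)) && (((ready || !door) -> !cold) && (!door && pump)) = True
    !(((power && lock) <-> !ready)) = True
      (power && lock) <-> !ready = False
        power && lock = False
        !ready = True
    ((ready || !door) -> !cold) && (!door && pump) = True
      (ready || !door) -> !cold = True
        ready || !door = True
          !door = True
        !cold = True
      !door && pump = True
        !door = True
Both conjuncts True, so the formula holds.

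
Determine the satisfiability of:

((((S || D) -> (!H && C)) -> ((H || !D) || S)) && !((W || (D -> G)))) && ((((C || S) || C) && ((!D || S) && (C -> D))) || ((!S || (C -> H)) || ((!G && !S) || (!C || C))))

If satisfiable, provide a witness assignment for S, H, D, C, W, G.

S = False; H = False; D = True; C = False; W = False; G = False

  (((S || D) -> (!H && C)) -> ((H || !D) || S)) && !((W || (D -> G))) = True
    ((S || D) -> (!H && C)) -> ((H || !D) || S) = True
      (S || D) -> (!H && C) = False
        S || D = True
        !H && C = False
          !H = True
      (H || !D) || S = False
        H || !D = False
          !D = False
    !((W || (D -> G))) = True
      W || (D -> G) = False
        D -> G = False
  (((C || S) || C) && ((!D || S) && (C -> D))) || ((!S || (C -> H)) || ((!G && !S) || (!C || C))) = True
    ((C || S) || C) && ((!D || S) && (C -> D)) = False
      (C || S) || C = False
        C || S = False
      (!D || S) && (C -> D) = False
        !D || S = False
          !D = False
        C -> D = True
    (!S || (C -> H)) || ((!G && !S) || (!C || C)) = True
      !S || (C -> H) = True
        !S = True
        C -> H = True
      (!G && !S) || (!C || C) = True
        !G && !S = True
          !G = True
          !S = True
        !C || C = True
          !C = True
Both conjuncts True, so the formula holds.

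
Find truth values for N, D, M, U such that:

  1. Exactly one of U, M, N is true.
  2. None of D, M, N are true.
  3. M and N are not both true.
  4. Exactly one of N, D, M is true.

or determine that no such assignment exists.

UNSATISFIABLE

Case N = True:
  Constraint (2) is violated (N=T) — contradiction.
Case N = False:
  (2) forces D = False.
  (2) forces M = False.
  Constraint (4) is violated (N=F, D=F, M=F) — contradiction.
Both cases fail — unsatisfiable.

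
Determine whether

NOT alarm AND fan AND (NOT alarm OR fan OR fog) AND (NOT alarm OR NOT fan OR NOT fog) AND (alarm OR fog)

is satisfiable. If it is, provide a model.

Unit clause (NOT alarm) forces alarm = False.
Unit clause (fan) forces fan = True.
In (alarm OR fog) only fog is left, so fog = True.
Check each clause:
  (NOT alarm): NOT alarm holds.
  (fan): fan holds.
  (NOT alarm OR fan OR fog): NOT alarm holds.
  (NOT alarm OR NOT fan OR NOT fog): NOT alarm holds.
  (alarm OR fog): fog holds.
All clauses satisfied.

alarm: False, fog: True, fan: True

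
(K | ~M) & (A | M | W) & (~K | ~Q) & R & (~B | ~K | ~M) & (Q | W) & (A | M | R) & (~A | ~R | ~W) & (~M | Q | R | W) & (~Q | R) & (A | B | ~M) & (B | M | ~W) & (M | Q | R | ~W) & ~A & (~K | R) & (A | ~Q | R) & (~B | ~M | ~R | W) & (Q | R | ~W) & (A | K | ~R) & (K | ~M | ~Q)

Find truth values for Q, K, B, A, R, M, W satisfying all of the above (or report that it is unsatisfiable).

Unit clause (R) forces R = True.
Unit clause (~A) forces A = False.
In (A | K | ~R) only K is left, so K = True.
In (~K | ~Q) only ~Q is left, so Q = False.
In (Q | W) only W is left, so W = True.
Try B = False:
  (A | B | ~M) forces M = False.
  clause (B | M | ~W) is falsified — backtrack.
So B = True.
  then (~B | ~K | ~M) forces M = False.
All clauses satisfied.

Q = False, K = True, B = True, A = False, R = True, M = False, W = True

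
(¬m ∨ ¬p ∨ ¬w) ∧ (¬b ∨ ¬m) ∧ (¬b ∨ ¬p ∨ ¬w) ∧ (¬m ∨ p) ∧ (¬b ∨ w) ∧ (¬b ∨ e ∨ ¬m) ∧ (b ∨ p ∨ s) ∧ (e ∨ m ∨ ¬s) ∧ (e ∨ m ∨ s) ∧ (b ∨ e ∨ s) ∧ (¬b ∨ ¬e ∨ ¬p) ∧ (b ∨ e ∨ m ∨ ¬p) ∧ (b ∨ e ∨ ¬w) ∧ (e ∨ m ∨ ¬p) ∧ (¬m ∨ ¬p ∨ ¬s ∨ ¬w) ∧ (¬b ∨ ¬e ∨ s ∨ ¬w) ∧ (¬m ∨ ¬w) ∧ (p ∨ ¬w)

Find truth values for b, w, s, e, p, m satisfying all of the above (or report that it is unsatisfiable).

b: False; w: False; s: True; e: True; p: True; m: True

Try b = True:
  (¬b ∨ ¬m) forces m = False.
  (¬b ∨ w) forces w = True.
  (¬b ∨ ¬p ∨ ¬w) forces p = False.
  clause (p ∨ ¬w) is falsified — backtrack.
So b = False.
Set w = False.
Set s = True.
Set e = True.
Set p = True.
Set m = True.
All clauses satisfied.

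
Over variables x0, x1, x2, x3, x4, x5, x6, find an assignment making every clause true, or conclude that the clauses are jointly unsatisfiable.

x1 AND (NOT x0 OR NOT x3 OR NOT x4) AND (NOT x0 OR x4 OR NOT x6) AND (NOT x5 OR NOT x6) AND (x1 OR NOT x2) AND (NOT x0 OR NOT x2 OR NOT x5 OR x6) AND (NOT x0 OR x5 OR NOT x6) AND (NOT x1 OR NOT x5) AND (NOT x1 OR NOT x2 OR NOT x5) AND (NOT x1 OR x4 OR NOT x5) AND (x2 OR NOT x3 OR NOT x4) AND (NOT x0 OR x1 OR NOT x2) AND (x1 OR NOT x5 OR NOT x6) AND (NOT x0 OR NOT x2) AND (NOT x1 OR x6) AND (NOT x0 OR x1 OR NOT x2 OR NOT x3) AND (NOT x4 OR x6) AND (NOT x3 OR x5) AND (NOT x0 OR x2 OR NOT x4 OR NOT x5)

x0 = False, x1 = True, x2 = True, x3 = False, x4 = True, x5 = False, x6 = True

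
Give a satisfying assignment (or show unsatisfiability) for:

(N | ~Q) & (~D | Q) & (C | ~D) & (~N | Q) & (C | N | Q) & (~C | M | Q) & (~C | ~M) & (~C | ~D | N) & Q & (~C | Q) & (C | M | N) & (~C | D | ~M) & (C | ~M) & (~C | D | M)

D: True; C: True; Q: True; M: False; N: True

Unit clause (Q) forces Q = True.
In (N | ~Q) only N is left, so N = True.
Set D = True.
  then (C | ~D) forces C = True.
  then (~C | ~M) forces M = False.
All clauses satisfied.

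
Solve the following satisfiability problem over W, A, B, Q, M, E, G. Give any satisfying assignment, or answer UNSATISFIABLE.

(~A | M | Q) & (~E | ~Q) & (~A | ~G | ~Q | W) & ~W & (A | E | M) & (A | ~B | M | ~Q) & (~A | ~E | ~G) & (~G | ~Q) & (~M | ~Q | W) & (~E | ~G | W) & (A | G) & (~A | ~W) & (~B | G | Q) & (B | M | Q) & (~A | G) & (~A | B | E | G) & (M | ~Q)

W = False, A = False, B = True, Q = False, M = True, E = False, G = True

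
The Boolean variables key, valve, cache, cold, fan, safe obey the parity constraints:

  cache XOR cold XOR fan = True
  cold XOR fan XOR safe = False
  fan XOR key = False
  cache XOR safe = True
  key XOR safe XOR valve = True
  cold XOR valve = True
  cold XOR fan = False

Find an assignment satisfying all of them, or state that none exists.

key = False, valve = True, cache = True, cold = False, fan = False, safe = False

cache XOR cold XOR fan = T XOR F XOR F = True ✓
cold XOR fan XOR safe = F XOR F XOR F = False ✓
fan XOR key = F XOR F = False ✓
cache XOR safe = T XOR F = True ✓
key XOR safe XOR valve = F XOR F XOR T = True ✓
cold XOR valve = F XOR T = True ✓
cold XOR fan = F XOR F = False ✓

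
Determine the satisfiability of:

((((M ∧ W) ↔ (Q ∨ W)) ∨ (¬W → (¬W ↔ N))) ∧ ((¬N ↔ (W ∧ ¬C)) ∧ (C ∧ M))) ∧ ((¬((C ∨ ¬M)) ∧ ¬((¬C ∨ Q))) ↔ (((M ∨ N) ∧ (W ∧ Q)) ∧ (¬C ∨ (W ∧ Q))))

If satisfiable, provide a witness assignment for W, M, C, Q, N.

W = False, M = True, C = True, Q = True, N = True

  (((M ∧ W) ↔ (Q ∨ W)) ∨ (¬W → (¬W ↔ N))) ∧ ((¬N ↔ (W ∧ ¬C)) ∧ (C ∧ M)) = True
    ((M ∧ W) ↔ (Q ∨ W)) ∨ (¬W → (¬W ↔ N)) = True
      (M ∧ W) ↔ (Q ∨ W) = False
        M ∧ W = False
        Q ∨ W = True
      ¬W → (¬W ↔ N) = True
        ¬W = True
        ¬W ↔ N = True
          ¬W = True
    (¬N ↔ (W ∧ ¬C)) ∧ (C ∧ M) = True
      ¬N ↔ (W ∧ ¬C) = True
        ¬N = False
        W ∧ ¬C = False
          ¬C = False
      C ∧ M = True
  (¬((C ∨ ¬M)) ∧ ¬((¬C ∨ Q))) ↔ (((M ∨ N) ∧ (W ∧ Q)) ∧ (¬C ∨ (W ∧ Q))) = True
    ¬((C ∨ ¬M)) ∧ ¬((¬C ∨ Q)) = False
      ¬((C ∨ ¬M)) = False
        C ∨ ¬M = True
          ¬M = False
      ¬((¬C ∨ Q)) = False
        ¬C ∨ Q = True
          ¬C = False
    ((M ∨ N) ∧ (W ∧ Q)) ∧ (¬C ∨ (W ∧ Q)) = False
      (M ∨ N) ∧ (W ∧ Q) = False
        M ∨ N = True
        W ∧ Q = False
      ¬C ∨ (W ∧ Q) = False
        ¬C = False
        W ∧ Q = False
Both conjuncts True, so the formula holds.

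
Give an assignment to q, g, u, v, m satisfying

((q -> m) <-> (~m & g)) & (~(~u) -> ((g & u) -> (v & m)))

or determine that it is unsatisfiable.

q = False, g = True, u = False, v = False, m = False

  (q -> m) <-> (~m & g) = True
    q -> m = True
    ~m & g = True
      ~m = True
  ~(~u) -> ((g & u) -> (v & m)) = True
    ~(~u) = False
      ~u = True
    (g & u) -> (v & m) = True
      g & u = False
      v & m = False
Both conjuncts True, so the formula holds.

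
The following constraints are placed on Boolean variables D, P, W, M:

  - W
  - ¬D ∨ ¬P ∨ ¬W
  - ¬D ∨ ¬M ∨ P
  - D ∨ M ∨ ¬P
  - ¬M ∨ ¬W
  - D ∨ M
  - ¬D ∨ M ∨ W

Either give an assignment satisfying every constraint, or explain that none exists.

Unit clause (W) forces W = True.
In (¬M ∨ ¬W) only ¬M is left, so M = False.
In (D ∨ M) only D is left, so D = True.
In (¬D ∨ ¬P ∨ ¬W) only ¬P is left, so P = False.
Check each clause:
  (W): W holds.
  (¬D ∨ ¬P ∨ ¬W): ¬P holds.
  (¬D ∨ ¬M ∨ P): ¬M holds.
  (D ∨ M ∨ ¬P): D holds.
  (¬M ∨ ¬W): ¬M holds.
  (D ∨ M): D holds.
  (¬D ∨ M ∨ W): W holds.
All clauses satisfied.

D: True; P: False; W: True; M: False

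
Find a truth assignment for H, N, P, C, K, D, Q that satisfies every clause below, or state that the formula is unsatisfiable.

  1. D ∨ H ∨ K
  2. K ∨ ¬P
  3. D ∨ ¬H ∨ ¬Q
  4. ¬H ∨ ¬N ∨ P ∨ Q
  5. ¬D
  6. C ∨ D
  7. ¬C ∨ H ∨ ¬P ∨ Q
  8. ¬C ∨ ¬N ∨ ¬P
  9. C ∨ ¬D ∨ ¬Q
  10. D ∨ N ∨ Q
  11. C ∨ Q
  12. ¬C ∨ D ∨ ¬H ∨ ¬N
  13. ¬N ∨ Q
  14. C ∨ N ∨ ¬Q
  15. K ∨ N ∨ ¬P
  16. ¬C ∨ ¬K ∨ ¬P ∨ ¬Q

Unit clause (¬D) forces D = False.
In (C ∨ D) only C is left, so C = True.
Try H = True:
  (D ∨ ¬H ∨ ¬Q) forces Q = False.
  (D ∨ N ∨ Q) forces N = True.
  clause (¬C ∨ D ∨ ¬H ∨ ¬N) is falsified — backtrack.
So H = False.
  then (D ∨ H ∨ K) forces K = True.
Set N = True.
  then (¬C ∨ ¬N ∨ ¬P) forces P = False.
  then (¬N ∨ Q) forces Q = True.
All clauses satisfied.

H = False, N = True, P = False, C = True, K = True, D = False, Q = True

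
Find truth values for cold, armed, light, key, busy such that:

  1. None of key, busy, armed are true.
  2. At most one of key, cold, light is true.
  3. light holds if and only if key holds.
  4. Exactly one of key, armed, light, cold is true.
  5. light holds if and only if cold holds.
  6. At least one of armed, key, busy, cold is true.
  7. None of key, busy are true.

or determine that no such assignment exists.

No satisfying assignment exists.

Case armed = True:
  Constraint (1) is violated (armed=T) — contradiction.
Case armed = False:
  (1) forces key = False.
  (1) forces busy = False.
  (3) with key=F forces light = False.
  (4) with key=F, armed=F, light=F forces cold = True.
  Constraint (5) is violated (light=F, cold=T) — contradiction.
Both cases fail — unsatisfiable.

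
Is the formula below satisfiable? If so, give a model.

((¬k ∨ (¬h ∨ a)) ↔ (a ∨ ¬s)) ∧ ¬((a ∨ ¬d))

h=F; d=T; s=F; a=F; k=F

  (¬k ∨ (¬h ∨ a)) ↔ (a ∨ ¬s) = True
    ¬k ∨ (¬h ∨ a) = True
      ¬k = True
      ¬h ∨ a = True
        ¬h = True
    a ∨ ¬s = True
      ¬s = True
  ¬((a ∨ ¬d)) = True
    a ∨ ¬d = False
      ¬d = False
Both conjuncts True, so the formula holds.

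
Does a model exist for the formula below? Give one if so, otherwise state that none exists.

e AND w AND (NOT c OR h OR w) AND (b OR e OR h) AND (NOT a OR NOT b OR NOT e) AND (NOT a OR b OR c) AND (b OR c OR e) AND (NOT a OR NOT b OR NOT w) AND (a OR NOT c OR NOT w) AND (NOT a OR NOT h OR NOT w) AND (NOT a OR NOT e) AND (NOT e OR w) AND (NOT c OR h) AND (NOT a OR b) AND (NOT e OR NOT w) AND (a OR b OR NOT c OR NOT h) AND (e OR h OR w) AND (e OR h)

Case e = True:
  (w) forces w = True.
  Clause (NOT e OR NOT w) is falsified — contradiction.
Case e = False:
  Clause (e) is falsified — contradiction.
Both cases fail, so the formula is unsatisfiable.

No satisfying assignment exists.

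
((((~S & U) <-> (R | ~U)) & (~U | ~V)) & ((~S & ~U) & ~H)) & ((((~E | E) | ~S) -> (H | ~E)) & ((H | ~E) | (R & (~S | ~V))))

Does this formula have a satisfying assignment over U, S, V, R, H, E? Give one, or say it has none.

Unsatisfiable

Case U = True: the conjunct ~U is False.
Case U = False: the conjunct (~S & U) <-> (R | ~U) becomes (~S & False) <-> (R | True) = False.
Both cases fail — unsatisfiable.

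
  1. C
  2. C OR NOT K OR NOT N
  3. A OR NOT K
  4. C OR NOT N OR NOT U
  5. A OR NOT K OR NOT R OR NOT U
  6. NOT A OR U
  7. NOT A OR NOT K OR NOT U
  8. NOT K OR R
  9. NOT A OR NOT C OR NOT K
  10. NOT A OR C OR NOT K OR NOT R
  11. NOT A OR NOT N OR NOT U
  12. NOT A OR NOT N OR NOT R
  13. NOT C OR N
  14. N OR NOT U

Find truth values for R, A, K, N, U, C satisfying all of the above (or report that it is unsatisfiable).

R = True; A = False; K = False; N = True; U = True; C = True

Unit clause (C) forces C = True.
In (NOT C OR N) only N is left, so N = True.
Set R = True.
  then (NOT A OR NOT N OR NOT R) forces A = False.
  then (A OR NOT K) forces K = False.
Set U = True.
All clauses satisfied.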